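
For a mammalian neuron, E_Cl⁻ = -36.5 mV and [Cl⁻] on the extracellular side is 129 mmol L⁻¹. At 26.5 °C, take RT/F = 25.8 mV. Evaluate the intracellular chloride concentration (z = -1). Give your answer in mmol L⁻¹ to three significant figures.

31.3 mmol L⁻¹

Nernst: E = (25.8/-1) · ln([out]/[in]), so ln([out]/[in]) = -36.5 × -1 / 25.8 = 1.4147.
[out]/[in] = e^(1.4147) = 4.115.
[in] = 129 / 4.115 = 31.35 mmol L⁻¹.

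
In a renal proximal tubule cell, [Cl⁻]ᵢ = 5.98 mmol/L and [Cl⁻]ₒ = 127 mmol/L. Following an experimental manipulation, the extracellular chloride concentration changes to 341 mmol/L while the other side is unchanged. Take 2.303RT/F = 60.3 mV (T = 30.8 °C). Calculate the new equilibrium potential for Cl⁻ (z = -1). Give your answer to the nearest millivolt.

-106 mV

After the shift: [Cl⁻]_out = 341, [Cl⁻]_in = 5.98 mmol/L.
E_new = (60.3/-1)·log₁₀(341/5.98) = -60.30 · (1.7561) = -105.89 mV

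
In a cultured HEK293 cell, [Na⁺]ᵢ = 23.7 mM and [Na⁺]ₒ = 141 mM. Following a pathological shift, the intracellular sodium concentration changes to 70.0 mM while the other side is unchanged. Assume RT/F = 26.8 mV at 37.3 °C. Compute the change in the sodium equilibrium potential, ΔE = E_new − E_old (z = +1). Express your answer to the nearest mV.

-29 mV

E_old = (26.8/1)·ln(141/23.7) = 47.79 mV
E_new = (26.8/1)·ln(141/70.0) = 18.77 mV
ΔE = 18.77 − (47.79) = -29.02 mV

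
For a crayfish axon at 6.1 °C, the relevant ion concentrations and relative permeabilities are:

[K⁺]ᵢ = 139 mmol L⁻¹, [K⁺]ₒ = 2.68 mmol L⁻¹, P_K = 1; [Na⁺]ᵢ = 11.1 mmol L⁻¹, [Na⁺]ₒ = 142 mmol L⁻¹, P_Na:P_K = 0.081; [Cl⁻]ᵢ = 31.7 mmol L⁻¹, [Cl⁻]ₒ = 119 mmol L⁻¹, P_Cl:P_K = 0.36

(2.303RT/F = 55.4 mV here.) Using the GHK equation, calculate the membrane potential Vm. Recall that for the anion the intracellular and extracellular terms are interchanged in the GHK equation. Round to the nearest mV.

Vm = 55.4 · log₁₀[(Σ P·[cation]ₒ + Σ P·[anion]ᵢ) / (Σ P·[cation]ᵢ + Σ P·[anion]ₒ)]
Numerator = 1×2.68 + 0.081×142 + 0.36×31.7 = 25.59
Denominator = 1×139 + 0.081×11.1 + 0.36×119 = 182.7
Vm = 55.4 · log₁₀(0.14006) = 55.4 × (-0.8537) = -47.29 mV

-47 mV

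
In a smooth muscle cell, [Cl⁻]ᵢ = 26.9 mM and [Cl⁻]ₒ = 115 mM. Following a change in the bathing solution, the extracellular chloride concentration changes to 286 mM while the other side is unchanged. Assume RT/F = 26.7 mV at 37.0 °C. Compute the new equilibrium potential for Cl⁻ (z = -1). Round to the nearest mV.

After the shift: [Cl⁻]_out = 286, [Cl⁻]_in = 26.9 mM.
E_new = (26.7/-1)·ln(286/26.9) = -26.70 · (2.3639) = -63.12 mV

-63 mV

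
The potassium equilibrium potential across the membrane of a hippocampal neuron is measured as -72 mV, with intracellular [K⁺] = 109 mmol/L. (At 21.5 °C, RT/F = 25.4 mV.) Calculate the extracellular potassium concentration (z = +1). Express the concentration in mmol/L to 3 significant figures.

Nernst: E = (25.4/1) · ln([out]/[in]), so ln([out]/[in]) = -72.0 × 1 / 25.4 = -2.8346.
[out]/[in] = e^(-2.8346) = 0.05874.
[out] = 0.05874 × 109 = 6.403 mmol/L.

6.40 mmol/L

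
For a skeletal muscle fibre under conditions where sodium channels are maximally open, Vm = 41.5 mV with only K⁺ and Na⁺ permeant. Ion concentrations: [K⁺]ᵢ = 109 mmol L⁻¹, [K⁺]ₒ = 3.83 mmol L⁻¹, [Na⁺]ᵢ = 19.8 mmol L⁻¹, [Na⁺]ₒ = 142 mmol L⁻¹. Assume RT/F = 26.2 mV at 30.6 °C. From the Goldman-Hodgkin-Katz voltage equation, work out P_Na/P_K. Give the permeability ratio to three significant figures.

11.6

Let α = P_Na/P_K. GHK: Vm = 26.2·ln[(Kₒ + α·Naₒ)/(Kᵢ + α·Naᵢ)].
e^(Vm/26.2) = e^(41.5/26.2) = 4.8743
So 4.8743·(Kᵢ + α·Naᵢ) = Kₒ + α·Naₒ → α = (4.8743·109.0 − 3.83) / (142.0 − 4.8743·19.8)
α = (531.3 − 3.83) / (142.0 − 96.51) = 527.5/45.49 = 11.6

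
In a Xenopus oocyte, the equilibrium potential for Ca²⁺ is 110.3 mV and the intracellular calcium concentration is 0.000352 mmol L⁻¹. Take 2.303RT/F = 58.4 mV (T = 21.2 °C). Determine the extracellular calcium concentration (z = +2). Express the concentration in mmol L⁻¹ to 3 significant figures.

Nernst: E = (58.4/2) · log₁₀([out]/[in]), so log₁₀([out]/[in]) = 110.3 × 2 / 58.4 = 3.7774.
[out]/[in] = 10^(3.7774) = 5990.
[out] = 5990 × 0.000352 = 2.108 mmol L⁻¹.

2.11 mmol L⁻¹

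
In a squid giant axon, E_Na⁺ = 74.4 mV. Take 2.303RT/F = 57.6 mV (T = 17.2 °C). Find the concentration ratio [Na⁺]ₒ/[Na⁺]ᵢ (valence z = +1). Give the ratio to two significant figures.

20

log₁₀([out]/[in]) = E·z/(57.6) = 74.4 × 1 / 57.6 = 1.2917
[out]/[in] = 10^(1.2917) = 19.57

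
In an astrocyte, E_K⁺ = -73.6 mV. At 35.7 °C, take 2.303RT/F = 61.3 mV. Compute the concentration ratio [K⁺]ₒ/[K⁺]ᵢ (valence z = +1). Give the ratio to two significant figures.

0.063

log₁₀([out]/[in]) = E·z/(61.3) = -73.6 × 1 / 61.3 = -1.2007
[out]/[in] = 10^(-1.2007) = 0.063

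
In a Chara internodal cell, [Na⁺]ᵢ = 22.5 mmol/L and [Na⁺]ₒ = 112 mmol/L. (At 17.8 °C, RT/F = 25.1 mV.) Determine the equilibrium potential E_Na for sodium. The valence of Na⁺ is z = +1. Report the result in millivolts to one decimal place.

E = (25.1/z) · ln([Na⁺]_out/[Na⁺]_in) with z = +1.
= (25.1/1) · ln(112/22.5) = 25.10 · ln(4.978)
= 25.10 · (1.6050) = 40.29 mV

40.3 mV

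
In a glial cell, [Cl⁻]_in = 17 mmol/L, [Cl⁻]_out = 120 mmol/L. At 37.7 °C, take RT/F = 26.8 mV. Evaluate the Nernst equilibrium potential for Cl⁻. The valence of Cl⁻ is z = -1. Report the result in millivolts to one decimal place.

E = (26.8/z) · ln([Cl⁻]_out/[Cl⁻]_in) with z = -1.
For an anion, dividing by z = -1 reverses the sign.
= (26.8/-1) · ln(120/17) = -26.80 · ln(7.059)
= -26.80 · (1.9543) = -52.37 mV

-52.4 mV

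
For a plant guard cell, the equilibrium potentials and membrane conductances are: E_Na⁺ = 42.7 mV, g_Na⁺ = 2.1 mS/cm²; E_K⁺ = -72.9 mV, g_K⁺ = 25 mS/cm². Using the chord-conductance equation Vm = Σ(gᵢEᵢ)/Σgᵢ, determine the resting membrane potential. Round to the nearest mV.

-64 mV

Σ gᵢEᵢ = 2.1·(42.7) + 25·(-72.9) = -1732.83
Σ gᵢ = 2.1 + 25 = 27.1
Vm = -1732.83 / 27.1 = -63.94 mV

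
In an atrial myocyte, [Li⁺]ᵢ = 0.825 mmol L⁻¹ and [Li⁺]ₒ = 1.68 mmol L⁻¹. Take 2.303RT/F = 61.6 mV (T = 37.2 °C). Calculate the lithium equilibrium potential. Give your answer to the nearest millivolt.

19 mV

E = (61.6/z) · log₁₀([Li⁺]_out/[Li⁺]_in) with z = +1.
= (61.6/1) · log₁₀(1.68/0.825) = 61.60 · log₁₀(2.036)
= 61.60 · (0.3089) = 19.03 mV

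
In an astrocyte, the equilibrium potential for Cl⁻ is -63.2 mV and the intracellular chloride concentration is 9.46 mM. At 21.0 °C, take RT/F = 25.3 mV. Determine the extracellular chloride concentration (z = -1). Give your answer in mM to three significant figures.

Nernst: E = (25.3/-1) · ln([out]/[in]), so ln([out]/[in]) = -63.2 × -1 / 25.3 = 2.4980.
[out]/[in] = e^(2.4980) = 12.16.
[out] = 12.16 × 9.46 = 115 mM.

115 mM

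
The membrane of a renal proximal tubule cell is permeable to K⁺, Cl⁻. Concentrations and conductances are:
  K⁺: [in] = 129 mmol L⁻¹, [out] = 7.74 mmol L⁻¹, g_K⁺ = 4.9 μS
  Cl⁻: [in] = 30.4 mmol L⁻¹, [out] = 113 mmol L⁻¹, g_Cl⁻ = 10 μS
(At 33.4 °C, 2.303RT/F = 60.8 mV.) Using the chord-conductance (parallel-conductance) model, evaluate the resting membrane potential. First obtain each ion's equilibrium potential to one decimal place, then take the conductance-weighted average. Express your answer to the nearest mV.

E_K⁺ = (60.8/1)·log₁₀(7.74/129) = -74.3 mV
E_Cl⁻ = (60.8/-1)·log₁₀(113/30.4) = -34.7 mV
Vm = (Σ gᵢEᵢ)/(Σ gᵢ) = (4.9·-74.3 + 10·-34.7) / (4.9 + 10)
= -711.07 / 14.9 = -47.72 mV

-48 mV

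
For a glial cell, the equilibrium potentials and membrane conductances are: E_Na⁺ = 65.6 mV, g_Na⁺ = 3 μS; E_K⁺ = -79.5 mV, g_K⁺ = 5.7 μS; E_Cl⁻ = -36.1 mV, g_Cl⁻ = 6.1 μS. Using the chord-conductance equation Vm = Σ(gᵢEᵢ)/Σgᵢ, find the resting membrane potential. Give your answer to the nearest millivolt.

-32 mV

Σ gᵢEᵢ = 3·(65.6) + 5.7·(-79.5) + 6.1·(-36.1) = -476.56
Σ gᵢ = 3 + 5.7 + 6.1 = 14.8
Vm = -476.56 / 14.8 = -32.20 mV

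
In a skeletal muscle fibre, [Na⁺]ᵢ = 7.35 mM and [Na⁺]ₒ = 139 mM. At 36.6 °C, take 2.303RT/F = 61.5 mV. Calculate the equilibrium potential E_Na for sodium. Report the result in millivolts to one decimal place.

E = (61.5/z) · log₁₀([Na⁺]_out/[Na⁺]_in) with z = +1.
= (61.5/1) · log₁₀(139/7.35) = 61.50 · log₁₀(18.91)
= 61.50 · (1.2767) = 78.52 mV

78.5 mV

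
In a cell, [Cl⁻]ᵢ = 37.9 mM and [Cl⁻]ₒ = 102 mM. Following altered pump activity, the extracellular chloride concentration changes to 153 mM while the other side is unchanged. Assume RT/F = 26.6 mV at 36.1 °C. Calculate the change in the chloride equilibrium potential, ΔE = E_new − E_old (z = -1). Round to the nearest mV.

E_old = (26.6/-1)·ln(102/37.9) = -26.33 mV
E_new = (26.6/-1)·ln(153/37.9) = -37.12 mV
ΔE = -37.12 − (-26.33) = -10.79 mV

-11 mV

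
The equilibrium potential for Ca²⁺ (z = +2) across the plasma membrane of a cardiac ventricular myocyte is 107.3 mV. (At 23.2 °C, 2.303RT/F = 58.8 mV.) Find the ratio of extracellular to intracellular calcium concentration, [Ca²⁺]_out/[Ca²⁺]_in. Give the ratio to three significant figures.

4460

log₁₀([out]/[in]) = E·z/(58.8) = 107.3 × 2 / 58.8 = 3.6497
[out]/[in] = 10^(3.6497) = 4463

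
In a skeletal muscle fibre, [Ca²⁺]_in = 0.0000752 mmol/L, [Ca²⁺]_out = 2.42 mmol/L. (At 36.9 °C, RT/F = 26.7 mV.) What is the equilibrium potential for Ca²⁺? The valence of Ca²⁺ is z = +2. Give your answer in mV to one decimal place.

E = (26.7/z) · ln([Ca²⁺]_out/[Ca²⁺]_in) with z = +2.
= (26.7/2) · ln(2.42/0.0000752) = 13.35 · ln(3.218e+04)
= 13.35 · (10.3791) = 138.56 mV

138.6 mV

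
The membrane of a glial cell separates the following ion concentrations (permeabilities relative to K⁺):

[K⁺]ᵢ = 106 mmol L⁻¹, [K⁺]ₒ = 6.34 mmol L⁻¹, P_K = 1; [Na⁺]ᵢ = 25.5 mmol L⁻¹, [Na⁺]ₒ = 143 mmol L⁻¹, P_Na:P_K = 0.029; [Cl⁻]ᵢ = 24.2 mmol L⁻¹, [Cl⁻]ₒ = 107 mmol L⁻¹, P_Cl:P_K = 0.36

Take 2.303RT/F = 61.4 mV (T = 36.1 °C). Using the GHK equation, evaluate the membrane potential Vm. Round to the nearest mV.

-54 mV

Vm = 61.4 · log₁₀[(Σ P·[cation]ₒ + Σ P·[anion]ᵢ) / (Σ P·[cation]ᵢ + Σ P·[anion]ₒ)]
Numerator = 1×6.34 + 0.029×143 + 0.36×24.2 = 19.2
Denominator = 1×106 + 0.029×25.5 + 0.36×107 = 145.3
Vm = 61.4 · log₁₀(0.13217) = 61.4 × (-0.8789) = -53.96 mV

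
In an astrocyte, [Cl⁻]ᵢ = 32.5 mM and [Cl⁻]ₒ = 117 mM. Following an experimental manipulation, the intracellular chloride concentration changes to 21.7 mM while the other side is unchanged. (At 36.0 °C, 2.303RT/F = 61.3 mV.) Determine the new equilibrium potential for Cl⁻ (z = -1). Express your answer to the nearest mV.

-45 mV

After the shift: [Cl⁻]_out = 117, [Cl⁻]_in = 21.7 mM.
E_new = (61.3/-1)·log₁₀(117/21.7) = -61.30 · (0.7317) = -44.85 mV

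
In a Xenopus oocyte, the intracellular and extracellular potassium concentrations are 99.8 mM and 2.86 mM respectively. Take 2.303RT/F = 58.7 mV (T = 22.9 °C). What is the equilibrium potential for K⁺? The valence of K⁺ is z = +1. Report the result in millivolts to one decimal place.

-90.6 mV

E = (58.7/z) · log₁₀([K⁺]_out/[K⁺]_in) with z = +1.
= (58.7/1) · log₁₀(2.86/99.8) = 58.70 · log₁₀(0.02866)
= 58.70 · (-1.5428) = -90.56 mV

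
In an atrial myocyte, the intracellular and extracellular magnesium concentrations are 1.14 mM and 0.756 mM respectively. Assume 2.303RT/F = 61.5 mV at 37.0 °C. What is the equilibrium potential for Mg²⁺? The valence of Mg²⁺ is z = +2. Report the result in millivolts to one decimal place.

E = (61.5/z) · log₁₀([Mg²⁺]_out/[Mg²⁺]_in) with z = +2.
= (61.5/2) · log₁₀(0.756/1.14) = 30.75 · log₁₀(0.6632)
= 30.75 · (-0.1784) = -5.49 mV

-5.5 mV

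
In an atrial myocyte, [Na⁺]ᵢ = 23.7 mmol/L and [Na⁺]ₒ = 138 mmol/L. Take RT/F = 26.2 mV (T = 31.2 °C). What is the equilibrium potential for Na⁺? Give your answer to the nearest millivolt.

E = (26.2/z) · ln([Na⁺]_out/[Na⁺]_in) with z = +1.
= (26.2/1) · ln(138/23.7) = 26.20 · ln(5.823)
= 26.20 · (1.7618) = 46.16 mV

46 mV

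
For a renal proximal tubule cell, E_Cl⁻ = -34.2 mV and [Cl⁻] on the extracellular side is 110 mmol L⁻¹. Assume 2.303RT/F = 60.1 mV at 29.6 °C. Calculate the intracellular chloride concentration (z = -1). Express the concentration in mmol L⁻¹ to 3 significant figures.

29.7 mmol L⁻¹

Nernst: E = (60.1/-1) · log₁₀([out]/[in]), so log₁₀([out]/[in]) = -34.2 × -1 / 60.1 = 0.5691.
[out]/[in] = 10^(0.5691) = 3.707.
[in] = 110 / 3.707 = 29.67 mmol L⁻¹.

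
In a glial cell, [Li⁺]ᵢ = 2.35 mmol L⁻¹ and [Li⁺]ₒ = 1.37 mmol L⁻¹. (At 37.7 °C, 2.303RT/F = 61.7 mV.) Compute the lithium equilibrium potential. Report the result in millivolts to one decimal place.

-14.5 mV

E = (61.7/z) · log₁₀([Li⁺]_out/[Li⁺]_in) with z = +1.
= (61.7/1) · log₁₀(1.37/2.35) = 61.70 · log₁₀(0.583)
= 61.70 · (-0.2343) = -14.46 mV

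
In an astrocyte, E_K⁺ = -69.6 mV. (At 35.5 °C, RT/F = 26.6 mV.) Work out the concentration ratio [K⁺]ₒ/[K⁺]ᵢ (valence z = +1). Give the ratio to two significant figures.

ln([out]/[in]) = E·z/(26.6) = -69.6 × 1 / 26.6 = -2.6165
[out]/[in] = e^(-2.6165) = 0.07306

0.073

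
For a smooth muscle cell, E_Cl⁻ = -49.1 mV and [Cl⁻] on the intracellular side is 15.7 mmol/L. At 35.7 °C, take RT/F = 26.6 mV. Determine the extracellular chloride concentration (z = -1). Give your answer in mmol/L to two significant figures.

Nernst: E = (26.6/-1) · ln([out]/[in]), so ln([out]/[in]) = -49.1 × -1 / 26.6 = 1.8459.
[out]/[in] = e^(1.8459) = 6.334.
[out] = 6.334 × 15.7 = 99.44 mmol/L.

99 mmol/L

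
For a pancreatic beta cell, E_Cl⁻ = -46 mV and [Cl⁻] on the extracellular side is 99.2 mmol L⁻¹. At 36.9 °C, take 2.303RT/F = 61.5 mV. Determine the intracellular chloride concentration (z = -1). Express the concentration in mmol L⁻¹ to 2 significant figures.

18 mmol L⁻¹

Nernst: E = (61.5/-1) · log₁₀([out]/[in]), so log₁₀([out]/[in]) = -46.0 × -1 / 61.5 = 0.7480.
[out]/[in] = 10^(0.7480) = 5.597.
[in] = 99.2 / 5.597 = 17.72 mmol L⁻¹.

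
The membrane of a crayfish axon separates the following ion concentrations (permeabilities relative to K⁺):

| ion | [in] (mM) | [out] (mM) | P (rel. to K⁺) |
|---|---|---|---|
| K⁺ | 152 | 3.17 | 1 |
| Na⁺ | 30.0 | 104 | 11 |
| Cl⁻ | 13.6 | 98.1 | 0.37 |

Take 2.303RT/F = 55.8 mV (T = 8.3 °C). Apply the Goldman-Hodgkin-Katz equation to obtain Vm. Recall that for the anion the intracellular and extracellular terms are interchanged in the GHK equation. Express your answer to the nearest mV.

19 mV

Vm = 55.8 · log₁₀[(Σ P·[cation]ₒ + Σ P·[anion]ᵢ) / (Σ P·[cation]ᵢ + Σ P·[anion]ₒ)]
Numerator = 1×3.17 + 11×104 + 0.37×13.6 = 1152
Denominator = 1×152 + 11×30.0 + 0.37×98.1 = 518.3
Vm = 55.8 · log₁₀(2.2231) = 55.8 × (0.3469) = 19.36 mV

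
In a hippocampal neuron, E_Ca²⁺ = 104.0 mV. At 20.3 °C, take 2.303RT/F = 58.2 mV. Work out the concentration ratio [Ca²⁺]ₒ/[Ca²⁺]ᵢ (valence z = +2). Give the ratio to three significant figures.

3750

log₁₀([out]/[in]) = E·z/(58.2) = 104.0 × 2 / 58.2 = 3.5739
[out]/[in] = 10^(3.5739) = 3749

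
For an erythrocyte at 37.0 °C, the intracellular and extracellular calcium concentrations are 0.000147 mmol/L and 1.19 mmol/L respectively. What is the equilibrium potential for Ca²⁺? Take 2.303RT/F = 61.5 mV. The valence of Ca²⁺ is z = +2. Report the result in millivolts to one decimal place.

E = (61.5/z) · log₁₀([Ca²⁺]_out/[Ca²⁺]_in) with z = +2.
= (61.5/2) · log₁₀(1.19/0.000147) = 30.75 · log₁₀(8095)
= 30.75 · (3.9082) = 120.18 mV

120.2 mV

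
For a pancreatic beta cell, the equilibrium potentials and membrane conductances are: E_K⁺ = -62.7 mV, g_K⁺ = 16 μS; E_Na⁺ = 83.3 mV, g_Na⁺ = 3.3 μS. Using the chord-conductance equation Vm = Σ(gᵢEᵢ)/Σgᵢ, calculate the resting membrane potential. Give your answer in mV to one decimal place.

Σ gᵢEᵢ = 16·(-62.7) + 3.3·(83.3) = -728.31
Σ gᵢ = 16 + 3.3 = 19.3
Vm = -728.31 / 19.3 = -37.74 mV

-37.7 mV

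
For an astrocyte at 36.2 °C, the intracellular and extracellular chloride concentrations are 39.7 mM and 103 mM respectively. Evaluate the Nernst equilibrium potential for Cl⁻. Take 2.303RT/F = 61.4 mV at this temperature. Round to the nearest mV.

E = (61.4/z) · log₁₀([Cl⁻]_out/[Cl⁻]_in) with z = -1.
For an anion, dividing by z = -1 reverses the sign.
= (61.4/-1) · log₁₀(103/39.7) = -61.40 · log₁₀(2.594)
= -61.40 · (0.4140) = -25.42 mV

-25 mV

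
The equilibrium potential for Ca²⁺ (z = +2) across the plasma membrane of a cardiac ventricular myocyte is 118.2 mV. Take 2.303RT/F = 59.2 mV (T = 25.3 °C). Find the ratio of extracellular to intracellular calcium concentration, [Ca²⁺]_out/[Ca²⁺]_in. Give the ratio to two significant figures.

9800

log₁₀([out]/[in]) = E·z/(59.2) = 118.2 × 2 / 59.2 = 3.9932
[out]/[in] = 10^(3.9932) = 9846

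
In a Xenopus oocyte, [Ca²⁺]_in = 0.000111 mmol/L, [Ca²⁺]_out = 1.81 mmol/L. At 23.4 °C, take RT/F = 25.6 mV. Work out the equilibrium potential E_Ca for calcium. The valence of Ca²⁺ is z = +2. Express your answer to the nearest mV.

124 mV

E = (25.6/z) · ln([Ca²⁺]_out/[Ca²⁺]_in) with z = +2.
= (25.6/2) · ln(1.81/0.000111) = 12.80 · ln(1.631e+04)
= 12.80 · (9.6993) = 124.15 mV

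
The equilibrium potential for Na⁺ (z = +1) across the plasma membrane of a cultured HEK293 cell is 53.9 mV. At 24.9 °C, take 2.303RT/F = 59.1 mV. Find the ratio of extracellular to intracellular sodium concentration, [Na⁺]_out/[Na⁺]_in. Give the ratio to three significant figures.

log₁₀([out]/[in]) = E·z/(59.1) = 53.9 × 1 / 59.1 = 0.9120
[out]/[in] = 10^(0.9120) = 8.166

8.17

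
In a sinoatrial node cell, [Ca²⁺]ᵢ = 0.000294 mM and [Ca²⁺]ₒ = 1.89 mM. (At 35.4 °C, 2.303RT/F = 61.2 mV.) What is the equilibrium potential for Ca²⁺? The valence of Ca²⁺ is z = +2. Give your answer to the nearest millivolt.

117 mV

E = (61.2/z) · log₁₀([Ca²⁺]_out/[Ca²⁺]_in) with z = +2.
= (61.2/2) · log₁₀(1.89/0.000294) = 30.60 · log₁₀(6429)
= 30.60 · (3.8081) = 116.53 mV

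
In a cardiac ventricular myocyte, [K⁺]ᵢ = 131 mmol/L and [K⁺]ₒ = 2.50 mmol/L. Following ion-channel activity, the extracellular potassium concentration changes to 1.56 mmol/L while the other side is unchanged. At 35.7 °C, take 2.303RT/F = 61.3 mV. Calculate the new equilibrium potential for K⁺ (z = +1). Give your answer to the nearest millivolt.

After the shift: [K⁺]_out = 1.56, [K⁺]_in = 131 mmol/L.
E_new = (61.3/1)·log₁₀(1.56/131) = 61.30 · (-1.9241) = -117.95 mV

-118 mV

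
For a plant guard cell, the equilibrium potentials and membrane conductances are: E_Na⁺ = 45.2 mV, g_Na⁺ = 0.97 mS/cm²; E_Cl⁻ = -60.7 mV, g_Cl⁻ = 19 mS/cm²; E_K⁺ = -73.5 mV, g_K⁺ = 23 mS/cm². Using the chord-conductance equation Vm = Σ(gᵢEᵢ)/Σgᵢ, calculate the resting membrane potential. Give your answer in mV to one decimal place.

-65.2 mV

Σ gᵢEᵢ = 0.97·(45.2) + 19·(-60.7) + 23·(-73.5) = -2799.96
Σ gᵢ = 0.97 + 19 + 23 = 42.97
Vm = -2799.96 / 42.97 = -65.16 mV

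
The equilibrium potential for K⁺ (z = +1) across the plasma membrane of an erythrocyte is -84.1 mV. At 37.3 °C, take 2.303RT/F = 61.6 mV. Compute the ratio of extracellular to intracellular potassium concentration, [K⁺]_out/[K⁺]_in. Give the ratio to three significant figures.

0.0431

log₁₀([out]/[in]) = E·z/(61.6) = -84.1 × 1 / 61.6 = -1.3653
[out]/[in] = 10^(-1.3653) = 0.04313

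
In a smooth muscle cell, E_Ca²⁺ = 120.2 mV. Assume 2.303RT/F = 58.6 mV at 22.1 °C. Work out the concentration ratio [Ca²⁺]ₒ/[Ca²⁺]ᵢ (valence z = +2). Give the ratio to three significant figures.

12700

log₁₀([out]/[in]) = E·z/(58.6) = 120.2 × 2 / 58.6 = 4.1024
[out]/[in] = 10^(4.1024) = 1.266e+04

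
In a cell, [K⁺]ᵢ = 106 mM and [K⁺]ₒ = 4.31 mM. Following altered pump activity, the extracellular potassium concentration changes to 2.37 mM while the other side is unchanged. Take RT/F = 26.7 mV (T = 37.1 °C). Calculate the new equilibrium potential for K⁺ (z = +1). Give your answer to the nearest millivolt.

-101 mV

After the shift: [K⁺]_out = 2.37, [K⁺]_in = 106 mM.
E_new = (26.7/1)·ln(2.37/106) = 26.70 · (-3.8005) = -101.47 mV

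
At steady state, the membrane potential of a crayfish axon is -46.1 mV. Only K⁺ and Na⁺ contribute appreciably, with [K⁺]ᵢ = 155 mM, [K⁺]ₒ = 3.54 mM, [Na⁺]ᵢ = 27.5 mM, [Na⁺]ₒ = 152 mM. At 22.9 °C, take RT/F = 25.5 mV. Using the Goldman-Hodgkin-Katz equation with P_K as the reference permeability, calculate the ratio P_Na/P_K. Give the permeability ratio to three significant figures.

Let α = P_Na/P_K. GHK: Vm = 25.5·ln[(Kₒ + α·Naₒ)/(Kᵢ + α·Naᵢ)].
e^(Vm/25.5) = e^(-46.1/25.5) = 0.16401
So 0.16401·(Kᵢ + α·Naᵢ) = Kₒ + α·Naₒ → α = (0.16401·155.0 − 3.54) / (152.0 − 0.16401·27.5)
α = (25.42 − 3.54) / (152.0 − 4.51) = 21.88/147.5 = 0.1484

0.148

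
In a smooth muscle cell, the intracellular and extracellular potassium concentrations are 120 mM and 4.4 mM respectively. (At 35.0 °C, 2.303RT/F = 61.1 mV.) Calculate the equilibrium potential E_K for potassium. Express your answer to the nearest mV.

-88 mV

E = (61.1/z) · log₁₀([K⁺]_out/[K⁺]_in) with z = +1.
= (61.1/1) · log₁₀(4.4/120) = 61.10 · log₁₀(0.03667)
= 61.10 · (-1.4357) = -87.72 mV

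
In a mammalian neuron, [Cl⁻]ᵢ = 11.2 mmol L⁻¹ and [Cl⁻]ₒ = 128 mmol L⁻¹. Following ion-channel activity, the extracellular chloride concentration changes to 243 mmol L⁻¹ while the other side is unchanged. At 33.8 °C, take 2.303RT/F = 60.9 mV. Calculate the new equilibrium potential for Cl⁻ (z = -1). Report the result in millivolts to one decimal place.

After the shift: [Cl⁻]_out = 243, [Cl⁻]_in = 11.2 mmol L⁻¹.
E_new = (60.9/-1)·log₁₀(243/11.2) = -60.90 · (1.3364) = -81.39 mV

-81.4 mV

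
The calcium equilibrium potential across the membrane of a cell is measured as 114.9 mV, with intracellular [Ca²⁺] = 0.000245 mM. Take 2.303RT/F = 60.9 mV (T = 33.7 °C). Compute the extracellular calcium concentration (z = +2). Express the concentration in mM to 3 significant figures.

1.45 mM

Nernst: E = (60.9/2) · log₁₀([out]/[in]), so log₁₀([out]/[in]) = 114.9 × 2 / 60.9 = 3.7734.
[out]/[in] = 10^(3.7734) = 5935.
[out] = 5935 × 0.000245 = 1.454 mM.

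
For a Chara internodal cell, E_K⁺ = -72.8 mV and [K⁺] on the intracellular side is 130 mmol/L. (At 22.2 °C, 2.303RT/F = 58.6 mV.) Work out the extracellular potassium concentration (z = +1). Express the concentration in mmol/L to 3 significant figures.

7.44 mmol/L

Nernst: E = (58.6/1) · log₁₀([out]/[in]), so log₁₀([out]/[in]) = -72.8 × 1 / 58.6 = -1.2423.
[out]/[in] = 10^(-1.2423) = 0.05724.
[out] = 0.05724 × 130 = 7.441 mmol/L.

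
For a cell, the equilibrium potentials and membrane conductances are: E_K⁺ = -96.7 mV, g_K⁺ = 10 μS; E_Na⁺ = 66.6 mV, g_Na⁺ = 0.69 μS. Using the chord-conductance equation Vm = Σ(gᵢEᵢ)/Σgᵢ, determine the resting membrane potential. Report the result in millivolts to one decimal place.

Σ gᵢEᵢ = 10·(-96.7) + 0.69·(66.6) = -921.05
Σ gᵢ = 10 + 0.69 = 10.69
Vm = -921.05 / 10.69 = -86.16 mV

-86.2 mV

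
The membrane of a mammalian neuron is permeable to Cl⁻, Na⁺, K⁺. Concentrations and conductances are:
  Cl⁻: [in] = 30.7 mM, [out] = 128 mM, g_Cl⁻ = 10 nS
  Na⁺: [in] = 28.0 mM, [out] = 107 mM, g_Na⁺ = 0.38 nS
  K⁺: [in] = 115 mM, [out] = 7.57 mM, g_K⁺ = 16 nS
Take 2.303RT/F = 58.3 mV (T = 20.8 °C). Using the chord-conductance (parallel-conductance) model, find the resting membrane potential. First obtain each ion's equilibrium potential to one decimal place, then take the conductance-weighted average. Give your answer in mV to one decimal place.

E_Cl⁻ = (58.3/-1)·log₁₀(128/30.7) = -36.2 mV
E_Na⁺ = (58.3/1)·log₁₀(107/28.0) = 33.9 mV
E_K⁺ = (58.3/1)·log₁₀(7.57/115) = -68.9 mV
Vm = (Σ gᵢEᵢ)/(Σ gᵢ) = (10·-36.2 + 0.38·33.9 + 16·-68.9) / (10 + 0.38 + 16)
= -1451.52 / 26.38 = -55.02 mV

-55.0 mV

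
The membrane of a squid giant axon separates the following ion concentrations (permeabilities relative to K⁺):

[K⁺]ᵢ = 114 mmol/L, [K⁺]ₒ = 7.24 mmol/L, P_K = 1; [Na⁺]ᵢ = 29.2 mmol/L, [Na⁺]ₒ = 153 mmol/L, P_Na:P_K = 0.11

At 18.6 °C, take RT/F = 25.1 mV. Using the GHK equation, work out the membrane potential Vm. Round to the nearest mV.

-40 mV

Vm = 25.1 · ln[(Σ P·[cation]ₒ + Σ P·[anion]ᵢ) / (Σ P·[cation]ᵢ + Σ P·[anion]ₒ)]
Numerator = 1×7.24 + 0.11×153 = 24.07
Denominator = 1×114 + 0.11×29.2 = 117.2
Vm = 25.1 · ln(0.20535) = 25.1 × (-1.5830) = -39.73 mV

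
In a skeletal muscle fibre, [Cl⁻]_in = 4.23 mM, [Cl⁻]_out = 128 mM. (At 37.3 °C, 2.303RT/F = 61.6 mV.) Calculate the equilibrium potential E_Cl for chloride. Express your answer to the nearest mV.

-91 mV

E = (61.6/z) · log₁₀([Cl⁻]_out/[Cl⁻]_in) with z = -1.
For an anion, dividing by z = -1 reverses the sign.
= (61.6/-1) · log₁₀(128/4.23) = -61.60 · log₁₀(30.26)
= -61.60 · (1.4809) = -91.22 mV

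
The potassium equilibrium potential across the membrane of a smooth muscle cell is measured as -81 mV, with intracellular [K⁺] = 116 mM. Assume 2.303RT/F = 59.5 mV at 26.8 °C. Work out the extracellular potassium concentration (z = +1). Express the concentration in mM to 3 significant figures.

Nernst: E = (59.5/1) · log₁₀([out]/[in]), so log₁₀([out]/[in]) = -81.0 × 1 / 59.5 = -1.3613.
[out]/[in] = 10^(-1.3613) = 0.04352.
[out] = 0.04352 × 116 = 5.048 mM.

5.05 mM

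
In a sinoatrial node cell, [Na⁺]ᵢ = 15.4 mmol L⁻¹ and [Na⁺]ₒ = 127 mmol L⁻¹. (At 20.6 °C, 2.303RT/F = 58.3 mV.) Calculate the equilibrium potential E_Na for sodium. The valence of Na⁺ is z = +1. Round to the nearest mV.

E = (58.3/z) · log₁₀([Na⁺]_out/[Na⁺]_in) with z = +1.
= (58.3/1) · log₁₀(127/15.4) = 58.30 · log₁₀(8.247)
= 58.30 · (0.9163) = 53.42 mV

53 mV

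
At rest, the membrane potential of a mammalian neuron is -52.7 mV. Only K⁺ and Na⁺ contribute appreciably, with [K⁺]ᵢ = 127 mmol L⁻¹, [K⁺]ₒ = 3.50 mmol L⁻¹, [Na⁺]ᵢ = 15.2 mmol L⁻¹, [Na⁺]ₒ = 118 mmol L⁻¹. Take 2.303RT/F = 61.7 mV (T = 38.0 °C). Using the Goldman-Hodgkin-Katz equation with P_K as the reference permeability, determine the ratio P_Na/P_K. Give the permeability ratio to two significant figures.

0.12

Let α = P_Na/P_K. GHK: Vm = 61.7·log₁₀[(Kₒ + α·Naₒ)/(Kᵢ + α·Naᵢ)].
10^(Vm/61.7) = 10^(-52.7/61.7) = 0.13992
So 0.13992·(Kᵢ + α·Naᵢ) = Kₒ + α·Naₒ → α = (0.13992·127.0 − 3.5) / (118.0 − 0.13992·15.2)
α = (17.77 − 3.5) / (118.0 − 2.127) = 14.27/115.9 = 0.1231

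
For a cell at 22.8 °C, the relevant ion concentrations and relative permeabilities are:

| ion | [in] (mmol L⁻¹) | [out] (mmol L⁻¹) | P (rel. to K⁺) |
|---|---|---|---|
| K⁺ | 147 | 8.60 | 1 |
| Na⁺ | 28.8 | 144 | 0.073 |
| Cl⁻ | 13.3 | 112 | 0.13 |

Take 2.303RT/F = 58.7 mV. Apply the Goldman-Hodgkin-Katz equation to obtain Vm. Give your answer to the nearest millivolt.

Vm = 58.7 · log₁₀[(Σ P·[cation]ₒ + Σ P·[anion]ᵢ) / (Σ P·[cation]ᵢ + Σ P·[anion]ₒ)]
Numerator = 1×8.60 + 0.073×144 + 0.13×13.3 = 20.84
Denominator = 1×147 + 0.073×28.8 + 0.13×112 = 163.7
Vm = 58.7 · log₁₀(0.12734) = 58.7 × (-0.8950) = -52.54 mV

-53 mV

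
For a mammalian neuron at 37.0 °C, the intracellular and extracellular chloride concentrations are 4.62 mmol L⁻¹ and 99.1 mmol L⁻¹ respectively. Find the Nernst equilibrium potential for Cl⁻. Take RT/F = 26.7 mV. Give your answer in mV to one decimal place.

E = (26.7/z) · ln([Cl⁻]_out/[Cl⁻]_in) with z = -1.
For an anion, dividing by z = -1 reverses the sign.
= (26.7/-1) · ln(99.1/4.62) = -26.70 · ln(21.45)
= -26.70 · (3.0657) = -81.86 mV

-81.9 mV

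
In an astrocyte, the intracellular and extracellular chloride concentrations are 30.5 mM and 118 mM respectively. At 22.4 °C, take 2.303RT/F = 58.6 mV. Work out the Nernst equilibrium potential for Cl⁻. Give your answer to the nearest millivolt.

E = (58.6/z) · log₁₀([Cl⁻]_out/[Cl⁻]_in) with z = -1.
For an anion, dividing by z = -1 reverses the sign.
= (58.6/-1) · log₁₀(118/30.5) = -58.60 · log₁₀(3.869)
= -58.60 · (0.5876) = -34.43 mV

-34 mV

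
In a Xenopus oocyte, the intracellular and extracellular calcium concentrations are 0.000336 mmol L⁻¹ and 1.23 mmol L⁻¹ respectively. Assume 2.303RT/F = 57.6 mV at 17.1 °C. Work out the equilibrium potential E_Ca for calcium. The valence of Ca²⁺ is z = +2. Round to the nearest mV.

103 mV

E = (57.6/z) · log₁₀([Ca²⁺]_out/[Ca²⁺]_in) with z = +2.
= (57.6/2) · log₁₀(1.23/0.000336) = 28.80 · log₁₀(3661)
= 28.80 · (3.5636) = 102.63 mV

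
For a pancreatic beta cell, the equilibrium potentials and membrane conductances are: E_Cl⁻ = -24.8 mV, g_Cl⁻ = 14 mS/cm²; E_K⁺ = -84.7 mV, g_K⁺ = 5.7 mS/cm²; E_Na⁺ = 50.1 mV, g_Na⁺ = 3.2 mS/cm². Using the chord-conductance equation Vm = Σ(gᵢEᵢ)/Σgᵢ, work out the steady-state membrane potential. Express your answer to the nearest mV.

-29 mV

Σ gᵢEᵢ = 14·(-24.8) + 5.7·(-84.7) + 3.2·(50.1) = -669.67
Σ gᵢ = 14 + 5.7 + 3.2 = 22.9
Vm = -669.67 / 22.9 = -29.24 mV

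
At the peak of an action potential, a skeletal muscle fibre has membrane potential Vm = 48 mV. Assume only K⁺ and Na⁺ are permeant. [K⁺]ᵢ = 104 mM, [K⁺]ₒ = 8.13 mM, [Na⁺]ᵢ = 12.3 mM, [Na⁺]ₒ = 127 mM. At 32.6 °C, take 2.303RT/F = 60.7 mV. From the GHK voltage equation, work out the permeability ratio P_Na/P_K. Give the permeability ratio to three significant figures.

Let α = P_Na/P_K. GHK: Vm = 60.7·log₁₀[(Kₒ + α·Naₒ)/(Kᵢ + α·Naᵢ)].
10^(Vm/60.7) = 10^(48.0/60.7) = 6.177
So 6.177·(Kᵢ + α·Naᵢ) = Kₒ + α·Naₒ → α = (6.177·104.0 − 8.13) / (127.0 − 6.177·12.3)
α = (642.4 − 8.13) / (127.0 − 75.98) = 634.3/51.02 = 12.43

12.4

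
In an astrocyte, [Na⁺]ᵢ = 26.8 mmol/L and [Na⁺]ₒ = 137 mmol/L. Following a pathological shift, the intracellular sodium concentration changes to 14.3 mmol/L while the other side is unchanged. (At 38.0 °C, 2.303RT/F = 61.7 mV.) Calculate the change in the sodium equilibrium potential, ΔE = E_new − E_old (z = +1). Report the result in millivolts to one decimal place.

16.8 mV

E_old = (61.7/1)·log₁₀(137/26.8) = 43.72 mV
E_new = (61.7/1)·log₁₀(137/14.3) = 60.55 mV
ΔE = 60.55 − (43.72) = 16.83 mV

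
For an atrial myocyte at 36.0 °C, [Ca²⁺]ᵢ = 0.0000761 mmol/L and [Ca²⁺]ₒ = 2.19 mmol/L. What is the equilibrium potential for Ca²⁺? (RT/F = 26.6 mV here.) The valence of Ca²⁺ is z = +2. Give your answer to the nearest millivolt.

E = (26.6/z) · ln([Ca²⁺]_out/[Ca²⁺]_in) with z = +2.
= (26.6/2) · ln(2.19/0.0000761) = 13.30 · ln(2.878e+04)
= 13.30 · (10.2674) = 136.56 mV

137 mV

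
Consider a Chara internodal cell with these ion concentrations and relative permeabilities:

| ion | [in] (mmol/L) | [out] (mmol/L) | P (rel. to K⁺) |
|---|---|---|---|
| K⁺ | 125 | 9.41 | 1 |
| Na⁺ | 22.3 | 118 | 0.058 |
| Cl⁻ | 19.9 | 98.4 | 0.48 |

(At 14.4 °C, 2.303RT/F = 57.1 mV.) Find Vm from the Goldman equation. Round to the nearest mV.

-47 mV

Vm = 57.1 · log₁₀[(Σ P·[cation]ₒ + Σ P·[anion]ᵢ) / (Σ P·[cation]ᵢ + Σ P·[anion]ₒ)]
Numerator = 1×9.41 + 0.058×118 + 0.48×19.9 = 25.81
Denominator = 1×125 + 0.058×22.3 + 0.48×98.4 = 173.5
Vm = 57.1 · log₁₀(0.14872) = 57.1 × (-0.8276) = -47.26 mV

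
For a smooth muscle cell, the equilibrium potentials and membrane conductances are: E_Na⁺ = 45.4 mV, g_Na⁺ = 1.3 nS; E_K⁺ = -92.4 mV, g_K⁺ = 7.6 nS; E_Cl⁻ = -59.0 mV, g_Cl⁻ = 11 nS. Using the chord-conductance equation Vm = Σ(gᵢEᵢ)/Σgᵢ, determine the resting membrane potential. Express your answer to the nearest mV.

-65 mV

Σ gᵢEᵢ = 1.3·(45.4) + 7.6·(-92.4) + 11·(-59.0) = -1292.22
Σ gᵢ = 1.3 + 7.6 + 11 = 19.9
Vm = -1292.22 / 19.9 = -64.94 mV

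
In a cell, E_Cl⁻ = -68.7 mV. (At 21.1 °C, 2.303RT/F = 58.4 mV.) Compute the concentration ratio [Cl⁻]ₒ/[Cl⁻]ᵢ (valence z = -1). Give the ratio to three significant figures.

15.0

log₁₀([out]/[in]) = E·z/(58.4) = -68.7 × -1 / 58.4 = 1.1764
[out]/[in] = 10^(1.1764) = 15.01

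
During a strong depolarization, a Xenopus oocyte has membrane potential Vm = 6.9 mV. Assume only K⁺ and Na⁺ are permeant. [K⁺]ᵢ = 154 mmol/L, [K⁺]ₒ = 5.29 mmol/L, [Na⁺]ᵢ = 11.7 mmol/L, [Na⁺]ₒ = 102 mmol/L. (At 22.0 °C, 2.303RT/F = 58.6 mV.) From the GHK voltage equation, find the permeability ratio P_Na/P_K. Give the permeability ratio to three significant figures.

Let α = P_Na/P_K. GHK: Vm = 58.6·log₁₀[(Kₒ + α·Naₒ)/(Kᵢ + α·Naᵢ)].
10^(Vm/58.6) = 10^(6.9/58.6) = 1.3114
So 1.3114·(Kᵢ + α·Naᵢ) = Kₒ + α·Naₒ → α = (1.3114·154.0 − 5.29) / (102.0 − 1.3114·11.7)
α = (202 − 5.29) / (102.0 − 15.34) = 196.7/86.66 = 2.27

2.27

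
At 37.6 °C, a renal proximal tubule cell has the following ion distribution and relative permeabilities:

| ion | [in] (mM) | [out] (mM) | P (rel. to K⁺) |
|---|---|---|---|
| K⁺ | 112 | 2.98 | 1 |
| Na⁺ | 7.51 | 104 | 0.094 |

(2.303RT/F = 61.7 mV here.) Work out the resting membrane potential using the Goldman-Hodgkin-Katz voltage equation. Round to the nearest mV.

Vm = 61.7 · log₁₀[(Σ P·[cation]ₒ + Σ P·[anion]ᵢ) / (Σ P·[cation]ᵢ + Σ P·[anion]ₒ)]
Numerator = 1×2.98 + 0.094×104 = 12.76
Denominator = 1×112 + 0.094×7.51 = 112.7
Vm = 61.7 · log₁₀(0.11318) = 61.7 × (-0.9462) = -58.38 mV

-58 mV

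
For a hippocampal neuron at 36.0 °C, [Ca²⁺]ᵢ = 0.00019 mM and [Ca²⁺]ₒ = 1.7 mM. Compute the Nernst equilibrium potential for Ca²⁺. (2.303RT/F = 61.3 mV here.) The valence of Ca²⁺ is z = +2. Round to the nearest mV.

E = (61.3/z) · log₁₀([Ca²⁺]_out/[Ca²⁺]_in) with z = +2.
= (61.3/2) · log₁₀(1.7/0.00019) = 30.65 · log₁₀(8947)
= 30.65 · (3.9517) = 121.12 mV

121 mV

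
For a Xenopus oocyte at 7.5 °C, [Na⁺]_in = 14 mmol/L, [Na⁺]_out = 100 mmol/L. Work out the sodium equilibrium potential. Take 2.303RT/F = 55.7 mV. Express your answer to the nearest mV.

E = (55.7/z) · log₁₀([Na⁺]_out/[Na⁺]_in) with z = +1.
= (55.7/1) · log₁₀(100/14) = 55.70 · log₁₀(7.143)
= 55.70 · (0.8539) = 47.56 mV

48 mV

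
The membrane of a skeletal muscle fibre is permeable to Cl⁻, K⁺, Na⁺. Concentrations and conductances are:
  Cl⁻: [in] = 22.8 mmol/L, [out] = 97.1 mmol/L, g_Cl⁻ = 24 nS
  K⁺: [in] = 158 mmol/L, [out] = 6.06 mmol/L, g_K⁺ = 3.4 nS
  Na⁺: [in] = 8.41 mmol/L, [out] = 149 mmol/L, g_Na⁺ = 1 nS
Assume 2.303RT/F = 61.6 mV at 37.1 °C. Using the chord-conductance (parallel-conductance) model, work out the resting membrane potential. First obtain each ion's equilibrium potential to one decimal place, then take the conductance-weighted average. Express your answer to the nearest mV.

E_Cl⁻ = (61.6/-1)·log₁₀(97.1/22.8) = -38.8 mV
E_K⁺ = (61.6/1)·log₁₀(6.06/158) = -87.2 mV
E_Na⁺ = (61.6/1)·log₁₀(149/8.41) = 76.9 mV
Vm = (Σ gᵢEᵢ)/(Σ gᵢ) = (24·-38.8 + 3.4·-87.2 + 1·76.9) / (24 + 3.4 + 1)
= -1150.78 / 28.4 = -40.52 mV

-41 mV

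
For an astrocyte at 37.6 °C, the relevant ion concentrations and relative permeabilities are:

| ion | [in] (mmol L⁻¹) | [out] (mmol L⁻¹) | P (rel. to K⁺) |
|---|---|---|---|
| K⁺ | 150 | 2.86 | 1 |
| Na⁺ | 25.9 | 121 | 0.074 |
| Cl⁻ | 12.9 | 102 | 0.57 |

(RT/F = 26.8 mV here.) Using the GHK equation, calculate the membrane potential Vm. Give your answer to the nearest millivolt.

-64 mV

Vm = 26.8 · ln[(Σ P·[cation]ₒ + Σ P·[anion]ᵢ) / (Σ P·[cation]ᵢ + Σ P·[anion]ₒ)]
Numerator = 1×2.86 + 0.074×121 + 0.57×12.9 = 19.17
Denominator = 1×150 + 0.074×25.9 + 0.57×102 = 210.1
Vm = 26.8 · ln(0.091247) = 26.8 × (-2.3942) = -64.16 mV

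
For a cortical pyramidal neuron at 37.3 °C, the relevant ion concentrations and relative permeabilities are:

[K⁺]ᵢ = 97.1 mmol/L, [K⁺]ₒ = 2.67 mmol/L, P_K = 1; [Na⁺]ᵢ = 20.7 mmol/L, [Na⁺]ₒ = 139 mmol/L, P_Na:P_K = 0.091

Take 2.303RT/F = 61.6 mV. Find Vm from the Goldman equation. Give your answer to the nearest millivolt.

-50 mV

Vm = 61.6 · log₁₀[(Σ P·[cation]ₒ + Σ P·[anion]ᵢ) / (Σ P·[cation]ᵢ + Σ P·[anion]ₒ)]
Numerator = 1×2.67 + 0.091×139 = 15.32
Denominator = 1×97.1 + 0.091×20.7 = 98.98
Vm = 61.6 · log₁₀(0.15476) = 61.6 × (-0.8103) = -49.92 mV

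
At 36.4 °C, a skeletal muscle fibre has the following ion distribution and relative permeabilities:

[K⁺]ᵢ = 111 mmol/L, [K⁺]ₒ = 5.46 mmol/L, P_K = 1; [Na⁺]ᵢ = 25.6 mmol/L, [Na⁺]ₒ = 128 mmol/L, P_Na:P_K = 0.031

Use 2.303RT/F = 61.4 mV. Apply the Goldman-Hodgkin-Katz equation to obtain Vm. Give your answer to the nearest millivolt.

Vm = 61.4 · log₁₀[(Σ P·[cation]ₒ + Σ P·[anion]ᵢ) / (Σ P·[cation]ᵢ + Σ P·[anion]ₒ)]
Numerator = 1×5.46 + 0.031×128 = 9.428
Denominator = 1×111 + 0.031×25.6 = 111.8
Vm = 61.4 · log₁₀(0.084334) = 61.4 × (-1.0740) = -65.94 mV

-66 mV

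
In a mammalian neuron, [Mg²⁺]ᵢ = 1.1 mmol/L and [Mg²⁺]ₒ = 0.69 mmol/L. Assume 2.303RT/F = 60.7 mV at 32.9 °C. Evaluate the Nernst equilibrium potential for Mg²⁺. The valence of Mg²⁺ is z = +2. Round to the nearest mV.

-6 mV

E = (60.7/z) · log₁₀([Mg²⁺]_out/[Mg²⁺]_in) with z = +2.
= (60.7/2) · log₁₀(0.69/1.1) = 30.35 · log₁₀(0.6273)
= 30.35 · (-0.2025) = -6.15 mV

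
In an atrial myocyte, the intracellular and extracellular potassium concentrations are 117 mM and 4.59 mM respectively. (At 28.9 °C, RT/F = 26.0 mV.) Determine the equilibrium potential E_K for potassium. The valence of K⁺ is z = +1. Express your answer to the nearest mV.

-84 mV

E = (26.0/z) · ln([K⁺]_out/[K⁺]_in) with z = +1.
= (26.0/1) · ln(4.59/117) = 26.00 · ln(0.03923)
= 26.00 · (-3.2383) = -84.20 mV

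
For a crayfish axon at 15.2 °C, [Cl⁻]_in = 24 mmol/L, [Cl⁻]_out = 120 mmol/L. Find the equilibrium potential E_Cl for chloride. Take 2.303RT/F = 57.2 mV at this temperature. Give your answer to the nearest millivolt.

E = (57.2/z) · log₁₀([Cl⁻]_out/[Cl⁻]_in) with z = -1.
For an anion, dividing by z = -1 reverses the sign.
= (57.2/-1) · log₁₀(120/24) = -57.20 · log₁₀(5)
= -57.20 · (0.6990) = -39.98 mV

-40 mV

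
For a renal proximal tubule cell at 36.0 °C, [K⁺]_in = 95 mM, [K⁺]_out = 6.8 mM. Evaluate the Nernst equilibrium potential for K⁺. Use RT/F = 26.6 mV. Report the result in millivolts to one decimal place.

-70.1 mV

E = (26.6/z) · ln([K⁺]_out/[K⁺]_in) with z = +1.
= (26.6/1) · ln(6.8/95) = 26.60 · ln(0.07158)
= 26.60 · (-2.6370) = -70.14 mV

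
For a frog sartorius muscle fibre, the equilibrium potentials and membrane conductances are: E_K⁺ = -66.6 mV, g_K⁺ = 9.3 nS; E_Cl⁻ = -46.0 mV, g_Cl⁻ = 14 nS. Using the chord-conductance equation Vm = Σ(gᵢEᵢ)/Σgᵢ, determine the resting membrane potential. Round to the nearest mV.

Σ gᵢEᵢ = 9.3·(-66.6) + 14·(-46.0) = -1263.38
Σ gᵢ = 9.3 + 14 = 23.3
Vm = -1263.38 / 23.3 = -54.22 mV

-54 mV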